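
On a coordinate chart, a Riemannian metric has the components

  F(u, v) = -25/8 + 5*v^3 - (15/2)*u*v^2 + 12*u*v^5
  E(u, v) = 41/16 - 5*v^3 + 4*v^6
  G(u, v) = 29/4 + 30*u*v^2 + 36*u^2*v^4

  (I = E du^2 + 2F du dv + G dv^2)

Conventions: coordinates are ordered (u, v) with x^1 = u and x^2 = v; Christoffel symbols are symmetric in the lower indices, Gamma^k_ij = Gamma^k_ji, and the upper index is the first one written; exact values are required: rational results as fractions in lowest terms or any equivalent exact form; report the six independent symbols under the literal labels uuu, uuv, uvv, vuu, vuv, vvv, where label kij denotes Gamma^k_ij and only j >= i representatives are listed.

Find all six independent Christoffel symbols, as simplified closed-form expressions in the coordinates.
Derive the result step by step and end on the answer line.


E = 41/16 - 5*v^3 + 4*v^6; F = -25/8 + 5*v^3 - (15/2)*u*v^2 + 12*u*v^5; G = 29/4 + 30*u*v^2 + 36*u^2*v^4
Gamma^k_ij = (1/2) g^{kl} (d_i g_jl + d_j g_il - d_l g_ij), with g^inv = (1/(EG-F^2)) [[G, -F], [-F, E]]
first partials: E_u = 0, E_v = -15*v^2 + 24*v^5, F_u = -(15/2)*v^2 + 12*v^5, F_v = 15*v^2 - 15*u*v + 60*u*v^4, G_u = 30*v^2 + 72*u*v^4, G_v = 60*u*v + 144*u^2*v^3
D = EG - F^2 = 141/16 - 5*v^3 + 30*u*v^2 + 4*v^6 + 36*u^2*v^4
expanded: Gamma^u_uu = (G E_u - 2F F_u + F E_v)/(2D), Gamma^u_uv = (G E_v - F G_u)/(2D), Gamma^u_vv = (2G F_v - G G_u - F G_v)/(2D), Gamma^v_uu = (2E F_u - E E_v - F E_u)/(2D), Gamma^v_uv = (E G_u - F E_v)/(2D), Gamma^v_vv = (E G_v - 2F F_v + F G_u)/(2D); substitute and cancel common factors

Answer: Gamma_uuu = 0, Gamma_uuv = (192*v^5 - 120*v^2)/(576*u^2*v^4 + 480*u*v^2 + 64*v^6 - 80*v^3 + 141), Gamma_uvv = (384*u*v^4 - 240*u*v)/(576*u^2*v^4 + 480*u*v^2 + 64*v^6 - 80*v^3 + 141), Gamma_vuu = 0, Gamma_vuv = (576*u*v^4 + 240*v^2)/(576*u^2*v^4 + 480*u*v^2 + 64*v^6 - 80*v^3 + 141), Gamma_vvv = (1152*u^2*v^3 + 480*u*v)/(576*u^2*v^4 + 480*u*v^2 + 64*v^6 - 80*v^3 + 141)


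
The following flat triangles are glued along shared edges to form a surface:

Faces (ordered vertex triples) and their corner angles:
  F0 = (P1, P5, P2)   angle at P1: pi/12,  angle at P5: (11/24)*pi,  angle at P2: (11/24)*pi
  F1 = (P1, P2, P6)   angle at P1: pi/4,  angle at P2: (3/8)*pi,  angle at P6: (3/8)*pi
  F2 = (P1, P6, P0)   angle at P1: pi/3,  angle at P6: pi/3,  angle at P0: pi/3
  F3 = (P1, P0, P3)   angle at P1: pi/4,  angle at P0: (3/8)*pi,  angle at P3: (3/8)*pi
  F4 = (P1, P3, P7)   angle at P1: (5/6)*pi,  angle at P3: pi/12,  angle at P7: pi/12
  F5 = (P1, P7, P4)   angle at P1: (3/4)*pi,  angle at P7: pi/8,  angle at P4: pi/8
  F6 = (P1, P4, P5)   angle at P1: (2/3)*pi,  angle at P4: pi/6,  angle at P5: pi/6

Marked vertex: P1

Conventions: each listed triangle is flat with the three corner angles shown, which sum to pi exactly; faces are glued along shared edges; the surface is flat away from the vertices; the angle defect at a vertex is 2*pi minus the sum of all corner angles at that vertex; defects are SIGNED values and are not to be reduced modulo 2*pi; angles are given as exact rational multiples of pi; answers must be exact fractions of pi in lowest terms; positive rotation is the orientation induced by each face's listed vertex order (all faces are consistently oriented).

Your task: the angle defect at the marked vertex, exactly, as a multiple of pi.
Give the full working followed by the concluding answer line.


Sum of corner angles at P1: (19/6)*pi
defect = 2*pi - (19/6)*pi

Answer: defect(P1) = (-7/6)*pi


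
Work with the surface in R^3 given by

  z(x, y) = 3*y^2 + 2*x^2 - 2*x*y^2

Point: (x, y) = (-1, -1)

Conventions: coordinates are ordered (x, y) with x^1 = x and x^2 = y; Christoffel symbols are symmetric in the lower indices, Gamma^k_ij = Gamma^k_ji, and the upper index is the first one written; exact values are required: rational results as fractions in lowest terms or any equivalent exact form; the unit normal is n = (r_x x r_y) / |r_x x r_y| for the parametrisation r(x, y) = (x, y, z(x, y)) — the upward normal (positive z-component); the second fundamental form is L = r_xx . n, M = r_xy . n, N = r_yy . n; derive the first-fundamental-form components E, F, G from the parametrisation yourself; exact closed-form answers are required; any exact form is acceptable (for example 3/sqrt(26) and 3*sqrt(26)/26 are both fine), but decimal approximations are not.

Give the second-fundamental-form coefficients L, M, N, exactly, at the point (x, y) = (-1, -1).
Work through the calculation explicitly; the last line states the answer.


z_x = -6, z_y = -10, z_xx = 4, z_xy = 4, z_yy = 10
E = 37, F = 60, G = 101; answer radicand W^2 = 137
unnormalised second-form numerators: l = 4, m = 4, n = 10; L = l/sqrt(137), and similarly M = m/sqrt(W^2), N = n/sqrt(W^2)

Answer: L = 4*sqrt(137)/137, M = 4*sqrt(137)/137, N = 10*sqrt(137)/137


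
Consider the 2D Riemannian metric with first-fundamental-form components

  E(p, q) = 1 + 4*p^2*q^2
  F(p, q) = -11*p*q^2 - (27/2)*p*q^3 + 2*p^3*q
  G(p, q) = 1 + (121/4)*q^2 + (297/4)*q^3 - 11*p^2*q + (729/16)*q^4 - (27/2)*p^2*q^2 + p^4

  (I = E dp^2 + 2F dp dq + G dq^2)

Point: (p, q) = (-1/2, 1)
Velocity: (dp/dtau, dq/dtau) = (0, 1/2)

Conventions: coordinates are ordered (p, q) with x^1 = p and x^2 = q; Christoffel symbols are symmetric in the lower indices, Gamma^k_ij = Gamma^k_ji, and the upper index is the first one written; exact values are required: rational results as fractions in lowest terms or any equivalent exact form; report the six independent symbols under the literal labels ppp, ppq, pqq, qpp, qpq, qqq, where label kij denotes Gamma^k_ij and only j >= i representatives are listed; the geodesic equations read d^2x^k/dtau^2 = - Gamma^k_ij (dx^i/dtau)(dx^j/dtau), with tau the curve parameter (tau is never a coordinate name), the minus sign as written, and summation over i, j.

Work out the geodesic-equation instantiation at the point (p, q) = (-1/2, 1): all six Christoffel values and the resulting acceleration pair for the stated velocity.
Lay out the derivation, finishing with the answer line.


E = 2, F = 12, G = 145 at the point
E_p = -4, E_q = 2, F_p = -23, F_q = 31, G_p = 24, G_q = 456
EG - F^2 = 146;  g^inv = (1/146) * [[145, -12], [-12, 2]]
first-kind symbols [ij,l] = (1/2)(d_i g_jl + d_j g_il - d_l g_ij): [pp,p] = E_p/2 = -2, [pp,q] = F_p - E_q/2 = -24, [pq,p] = E_q/2 = 1, [pq,q] = G_p/2 = 12, [qq,p] = F_q - G_p/2 = 19, [qq,q] = G_q/2 = 228
Gamma^p_ij = (G*[ij,p] - F*[ij,q])/(EG - F^2), Gamma^q_ij = (E*[ij,q] - F*[ij,p])/(EG - F^2)
Gamma_ppp = -1/73, Gamma_ppq = 1/146, Gamma_pqq = 19/146, Gamma_qpp = -12/73, Gamma_qpq = 6/73, Gamma_qqq = 114/73
d^2p/dtau^2 = -(Gamma_ppp*(0)^2 + 2*Gamma_ppq*(0)*(1/2) + Gamma_pqq*(1/2)^2) = -19/584
d^2q/dtau^2 = -(Gamma_qpp*(0)^2 + 2*Gamma_qpq*(0)*(1/2) + Gamma_qqq*(1/2)^2) = -57/146

Answer: Gamma_ppp = -1/73, Gamma_ppq = 1/146, Gamma_pqq = 19/146, Gamma_qpp = -12/73, Gamma_qpq = 6/73, Gamma_qqq = 114/73; accelerations (d^2p/dtau^2, d^2q/dtau^2) = (-19/584, -57/146)


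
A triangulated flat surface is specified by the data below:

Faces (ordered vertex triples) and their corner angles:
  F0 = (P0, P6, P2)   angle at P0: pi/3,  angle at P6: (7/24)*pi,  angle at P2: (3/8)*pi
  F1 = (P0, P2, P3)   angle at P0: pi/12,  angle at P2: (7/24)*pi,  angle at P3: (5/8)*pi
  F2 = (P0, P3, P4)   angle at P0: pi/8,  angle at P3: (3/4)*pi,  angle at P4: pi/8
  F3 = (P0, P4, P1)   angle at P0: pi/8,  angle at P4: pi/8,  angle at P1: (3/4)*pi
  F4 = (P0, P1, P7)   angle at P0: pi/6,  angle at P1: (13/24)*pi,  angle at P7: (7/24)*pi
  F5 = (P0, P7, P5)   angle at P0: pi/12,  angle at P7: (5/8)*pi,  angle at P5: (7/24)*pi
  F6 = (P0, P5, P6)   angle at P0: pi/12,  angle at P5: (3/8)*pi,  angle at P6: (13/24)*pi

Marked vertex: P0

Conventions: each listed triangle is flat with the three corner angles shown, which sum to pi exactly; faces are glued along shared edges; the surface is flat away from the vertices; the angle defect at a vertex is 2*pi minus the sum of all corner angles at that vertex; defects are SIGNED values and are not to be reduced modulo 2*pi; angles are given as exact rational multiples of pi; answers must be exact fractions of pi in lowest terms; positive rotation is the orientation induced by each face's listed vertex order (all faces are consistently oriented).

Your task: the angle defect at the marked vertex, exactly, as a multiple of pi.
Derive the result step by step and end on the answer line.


Sum of corner angles at P0: pi
defect = 2*pi - pi

Answer: defect(P0) = pi


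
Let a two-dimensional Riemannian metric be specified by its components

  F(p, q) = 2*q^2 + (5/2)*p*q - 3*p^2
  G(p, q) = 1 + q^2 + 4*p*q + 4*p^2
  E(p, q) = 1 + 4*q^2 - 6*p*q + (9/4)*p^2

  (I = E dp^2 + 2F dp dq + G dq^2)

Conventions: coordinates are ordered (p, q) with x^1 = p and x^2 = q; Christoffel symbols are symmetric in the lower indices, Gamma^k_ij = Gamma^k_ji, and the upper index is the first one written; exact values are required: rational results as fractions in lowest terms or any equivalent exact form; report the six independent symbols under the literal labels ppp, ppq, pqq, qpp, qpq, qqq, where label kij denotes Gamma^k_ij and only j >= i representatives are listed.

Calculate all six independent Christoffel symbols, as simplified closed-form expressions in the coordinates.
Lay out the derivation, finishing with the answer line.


E = 1 + 4*q^2 - 6*p*q + (9/4)*p^2; F = 2*q^2 + (5/2)*p*q - 3*p^2; G = 1 + q^2 + 4*p*q + 4*p^2
Gamma^k_ij = (1/2) g^{kl} (d_i g_jl + d_j g_il - d_l g_ij), with g^inv = (1/(EG-F^2)) [[G, -F], [-F, E]]
first partials: E_p = -6*q + (9/2)*p, E_q = 8*q - 6*p, F_p = (5/2)*q - 6*p, F_q = 4*q + (5/2)*p, G_p = 4*q + 8*p, G_q = 2*q + 4*p
D = EG - F^2 = 1 + 5*q^2 - 2*p*q + (25/4)*p^2
expanded: Gamma^p_pp = (G E_p - 2F F_p + F E_q)/(2D), Gamma^p_pq = (G E_q - F G_p)/(2D), Gamma^p_qq = (2G F_q - G G_p - F G_q)/(2D), Gamma^q_pp = (2E F_p - E E_q - F E_p)/(2D), Gamma^q_pq = (E G_p - F E_q)/(2D), Gamma^q_qq = (E G_q - 2F F_q + F G_p)/(2D); substitute and cancel common factors

Answer: Gamma_ppp = (9*p - 12*q)/(25*p^2 - 8*p*q + 20*q^2 + 4), Gamma_ppq = (-12*p + 16*q)/(25*p^2 - 8*p*q + 20*q^2 + 4), Gamma_pqq = (-6*p + 8*q)/(25*p^2 - 8*p*q + 20*q^2 + 4), Gamma_qpp = (-12*p - 6*q)/(25*p^2 - 8*p*q + 20*q^2 + 4), Gamma_qpq = (16*p + 8*q)/(25*p^2 - 8*p*q + 20*q^2 + 4), Gamma_qqq = (8*p + 4*q)/(25*p^2 - 8*p*q + 20*q^2 + 4)


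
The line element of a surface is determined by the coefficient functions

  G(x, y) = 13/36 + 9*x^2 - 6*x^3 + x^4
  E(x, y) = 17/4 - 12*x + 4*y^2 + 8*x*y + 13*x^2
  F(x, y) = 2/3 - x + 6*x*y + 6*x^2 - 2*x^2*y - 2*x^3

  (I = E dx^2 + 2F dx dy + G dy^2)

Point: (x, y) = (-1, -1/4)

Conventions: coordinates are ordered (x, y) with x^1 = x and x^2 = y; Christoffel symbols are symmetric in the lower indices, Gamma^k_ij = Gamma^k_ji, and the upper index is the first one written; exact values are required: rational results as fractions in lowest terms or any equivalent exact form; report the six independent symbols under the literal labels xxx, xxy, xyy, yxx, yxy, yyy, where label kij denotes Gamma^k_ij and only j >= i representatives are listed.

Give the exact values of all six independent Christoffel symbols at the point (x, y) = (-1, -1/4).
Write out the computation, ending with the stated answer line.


E = 63/2, F = 35/3, G = 589/36 at the point
E_x = -40, E_y = -10, F_x = -43/2, F_y = -8, G_x = -40, G_y = 0
EG - F^2 = 27307/72;  g^inv = (72/27307) * [[589/36, -35/3], [-35/3, 63/2]]
first-kind symbols [ij,l] = (1/2)(d_i g_jl + d_j g_il - d_l g_ij): [xx,x] = E_x/2 = -20, [xx,y] = F_x - E_y/2 = -33/2, [xy,x] = E_y/2 = -5, [xy,y] = G_x/2 = -20, [yy,x] = F_y - G_x/2 = 12, [yy,y] = G_y/2 = 0
Gamma^x_ij = (G*[ij,x] - F*[ij,y])/(EG - F^2), Gamma^y_ij = (E*[ij,y] - F*[ij,x])/(EG - F^2)

Answer: Gamma_xxx = -9700/27307, Gamma_xxy = 10910/27307, Gamma_xyy = 14136/27307, Gamma_yxx = -2946/3901, Gamma_yxy = -5880/3901, Gamma_yyy = -1440/3901


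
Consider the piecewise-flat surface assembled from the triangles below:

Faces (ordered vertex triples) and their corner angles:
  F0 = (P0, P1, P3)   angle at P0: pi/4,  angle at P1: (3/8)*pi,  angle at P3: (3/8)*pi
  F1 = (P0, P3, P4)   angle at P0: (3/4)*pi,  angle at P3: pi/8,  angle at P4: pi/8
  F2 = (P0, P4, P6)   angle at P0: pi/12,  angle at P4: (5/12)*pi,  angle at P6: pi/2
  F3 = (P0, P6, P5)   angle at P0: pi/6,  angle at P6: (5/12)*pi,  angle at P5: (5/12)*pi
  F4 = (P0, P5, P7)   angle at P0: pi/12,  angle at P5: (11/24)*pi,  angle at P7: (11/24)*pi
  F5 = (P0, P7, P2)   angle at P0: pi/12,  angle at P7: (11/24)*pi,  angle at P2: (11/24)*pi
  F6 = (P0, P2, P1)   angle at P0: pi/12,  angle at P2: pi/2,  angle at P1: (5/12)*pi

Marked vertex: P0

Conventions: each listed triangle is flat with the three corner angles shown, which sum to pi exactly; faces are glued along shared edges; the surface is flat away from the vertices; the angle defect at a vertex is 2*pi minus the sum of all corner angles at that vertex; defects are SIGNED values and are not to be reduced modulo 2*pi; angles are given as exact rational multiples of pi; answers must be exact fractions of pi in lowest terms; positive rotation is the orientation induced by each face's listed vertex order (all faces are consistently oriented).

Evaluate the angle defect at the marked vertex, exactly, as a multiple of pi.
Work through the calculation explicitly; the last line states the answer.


Sum of corner angles at P0: (3/2)*pi
defect = 2*pi - (3/2)*pi

Answer: defect(P0) = pi/2


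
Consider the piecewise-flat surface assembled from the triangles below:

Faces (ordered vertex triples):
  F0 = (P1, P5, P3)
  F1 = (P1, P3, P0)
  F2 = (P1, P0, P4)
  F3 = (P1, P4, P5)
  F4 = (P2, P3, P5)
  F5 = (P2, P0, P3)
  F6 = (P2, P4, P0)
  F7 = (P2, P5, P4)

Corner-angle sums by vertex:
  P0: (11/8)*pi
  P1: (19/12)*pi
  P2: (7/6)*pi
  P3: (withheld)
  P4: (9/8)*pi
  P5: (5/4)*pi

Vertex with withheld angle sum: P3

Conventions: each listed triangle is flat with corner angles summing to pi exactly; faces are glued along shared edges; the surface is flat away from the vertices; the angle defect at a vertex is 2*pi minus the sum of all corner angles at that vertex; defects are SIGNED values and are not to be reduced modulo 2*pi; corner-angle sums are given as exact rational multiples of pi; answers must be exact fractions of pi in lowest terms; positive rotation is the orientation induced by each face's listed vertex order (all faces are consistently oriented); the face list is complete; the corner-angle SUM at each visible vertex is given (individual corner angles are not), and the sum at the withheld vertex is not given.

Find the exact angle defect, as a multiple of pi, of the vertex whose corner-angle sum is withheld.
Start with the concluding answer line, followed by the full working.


Answer: defect(P3) = pi/2

V = 6, E = 12, F = 8; chi = V - E + F = 2
Gauss-Bonnet: total defect = 2*pi*chi = 4*pi; visible defects sum to (7/2)*pi


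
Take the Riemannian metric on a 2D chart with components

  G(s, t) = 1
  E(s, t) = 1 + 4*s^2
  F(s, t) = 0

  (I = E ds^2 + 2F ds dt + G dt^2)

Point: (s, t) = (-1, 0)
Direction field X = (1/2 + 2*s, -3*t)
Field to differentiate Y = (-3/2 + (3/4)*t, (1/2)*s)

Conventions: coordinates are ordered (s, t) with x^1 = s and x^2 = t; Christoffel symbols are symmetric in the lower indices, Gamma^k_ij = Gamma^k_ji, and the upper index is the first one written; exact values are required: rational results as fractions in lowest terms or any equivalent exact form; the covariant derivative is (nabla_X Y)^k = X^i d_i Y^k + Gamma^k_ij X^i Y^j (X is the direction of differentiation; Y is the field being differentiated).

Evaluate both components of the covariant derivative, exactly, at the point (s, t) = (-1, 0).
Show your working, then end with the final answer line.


E = 5, F = 0, G = 1 at the point
E_s = -8, E_t = 0, F_s = 0, F_t = 0, G_s = 0, G_t = 0
EG - F^2 = 5;  g^inv = (1/5) * [[1, 0], [0, 5]]
first-kind symbols [ij,l] = (1/2)(d_i g_jl + d_j g_il - d_l g_ij): [ss,s] = E_s/2 = -4, [ss,t] = F_s - E_t/2 = 0, [st,s] = E_t/2 = 0, [st,t] = G_s/2 = 0, [tt,s] = F_t - G_s/2 = 0, [tt,t] = G_t/2 = 0
Gamma^s_ij = (G*[ij,s] - F*[ij,t])/(EG - F^2), Gamma^t_ij = (E*[ij,t] - F*[ij,s])/(EG - F^2)
Gamma_sss = -4/5, Gamma_sst = 0, Gamma_stt = 0, Gamma_tss = 0, Gamma_tst = 0, Gamma_ttt = 0
X = (-3/2, 0), Y = (-3/2, -1/2) at the point

Answer: (nabla_X Y)^s = -9/5, (nabla_X Y)^t = -3/4


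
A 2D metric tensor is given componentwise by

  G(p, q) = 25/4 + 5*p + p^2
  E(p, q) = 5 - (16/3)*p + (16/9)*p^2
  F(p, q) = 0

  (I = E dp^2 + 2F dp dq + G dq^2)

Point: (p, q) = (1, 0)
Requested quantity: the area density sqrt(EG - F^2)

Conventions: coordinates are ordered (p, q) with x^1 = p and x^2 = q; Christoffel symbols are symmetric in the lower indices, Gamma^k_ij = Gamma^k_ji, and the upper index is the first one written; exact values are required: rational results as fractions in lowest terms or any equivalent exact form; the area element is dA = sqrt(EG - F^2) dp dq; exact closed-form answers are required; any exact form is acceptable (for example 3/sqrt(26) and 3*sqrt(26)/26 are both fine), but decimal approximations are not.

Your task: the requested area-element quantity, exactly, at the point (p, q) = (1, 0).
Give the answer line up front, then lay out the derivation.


Answer: sqrt(EG - F^2) = 7*sqrt(13)/6

E = 13/9, F = 0, G = 49/4; EG - F^2 = 637/36


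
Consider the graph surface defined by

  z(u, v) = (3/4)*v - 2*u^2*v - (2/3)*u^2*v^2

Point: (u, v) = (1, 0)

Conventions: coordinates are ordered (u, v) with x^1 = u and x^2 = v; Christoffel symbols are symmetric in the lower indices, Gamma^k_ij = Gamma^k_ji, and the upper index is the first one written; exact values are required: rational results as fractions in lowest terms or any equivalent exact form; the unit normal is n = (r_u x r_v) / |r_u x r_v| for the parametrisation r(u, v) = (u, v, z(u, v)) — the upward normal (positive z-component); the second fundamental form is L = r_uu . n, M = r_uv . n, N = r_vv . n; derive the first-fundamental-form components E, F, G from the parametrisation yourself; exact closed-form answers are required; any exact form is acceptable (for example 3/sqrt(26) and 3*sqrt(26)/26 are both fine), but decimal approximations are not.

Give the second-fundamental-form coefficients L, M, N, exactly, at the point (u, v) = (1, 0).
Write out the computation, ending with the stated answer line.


z_u = 0, z_v = -5/4, z_uu = 0, z_uv = -4, z_vv = -4/3
E = 1, F = 0, G = 41/16; answer radicand W^2 = 41/16
unnormalised second-form numerators: l = 0, m = -4, n = -4/3; L = l/sqrt(41/16), and similarly M = m/sqrt(W^2), N = n/sqrt(W^2)

Answer: L = 0, M = -16*sqrt(41)/41, N = -16*sqrt(41)/123


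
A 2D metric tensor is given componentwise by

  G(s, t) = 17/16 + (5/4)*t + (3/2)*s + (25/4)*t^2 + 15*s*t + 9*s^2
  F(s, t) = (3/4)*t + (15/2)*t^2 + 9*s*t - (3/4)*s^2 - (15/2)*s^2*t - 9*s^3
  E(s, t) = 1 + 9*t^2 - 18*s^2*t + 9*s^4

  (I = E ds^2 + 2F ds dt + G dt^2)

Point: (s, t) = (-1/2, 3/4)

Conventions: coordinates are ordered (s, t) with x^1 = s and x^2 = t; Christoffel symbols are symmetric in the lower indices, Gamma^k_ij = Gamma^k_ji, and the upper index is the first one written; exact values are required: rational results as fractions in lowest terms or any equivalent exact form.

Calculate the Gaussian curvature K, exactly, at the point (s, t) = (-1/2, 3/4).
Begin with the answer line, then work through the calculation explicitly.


Answer: K = -6144/54289

E = 13/4, F = 15/16, G = 89/64, EG - F^2 = 233/64 at the point
E_s = 9, E_t = 9, F_s = 51/8, F_t = 45/8, G_s = 15/4, G_t = 25/8
E_tt = 18, F_st = 33/2, G_ss = 18
Evaluate Brioschi's two determinant matrices M1, M2 and divide by (EG - F^2)^2.
M1 = [[-E_tt/2 + F_st - G_ss/2, E_s/2, F_s - E_t/2], [F_t - G_s/2, E, F], [G_t/2, F, G]] = [[-3/2, 9/2, 15/8], [15/4, 13/4, 15/16], [25/16, 15/16, 89/64]]; det M1 = -1617/64
M2 = [[0, E_t/2, G_s/2], [E_t/2, E, F], [G_s/2, F, G]] = [[0, 9/2, 15/8], [9/2, 13/4, 15/16], [15/8, 15/16, 89/64]]; det M2 = -1521/64
det M1 - det M2 = -3/2; K = -3/2 / (233/64)^2 = -6144/54289


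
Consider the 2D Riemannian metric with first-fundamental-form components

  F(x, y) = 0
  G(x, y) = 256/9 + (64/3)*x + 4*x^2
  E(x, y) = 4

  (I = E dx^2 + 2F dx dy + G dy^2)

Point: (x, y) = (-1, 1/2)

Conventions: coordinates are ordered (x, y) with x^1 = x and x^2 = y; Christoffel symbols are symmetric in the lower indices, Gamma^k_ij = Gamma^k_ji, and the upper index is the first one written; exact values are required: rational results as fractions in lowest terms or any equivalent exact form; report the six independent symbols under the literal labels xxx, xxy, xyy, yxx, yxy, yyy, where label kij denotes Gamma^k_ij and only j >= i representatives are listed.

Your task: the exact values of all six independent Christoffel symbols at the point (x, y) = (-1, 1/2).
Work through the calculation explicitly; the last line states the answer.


E = 4, F = 0, G = 100/9 at the point
E_x = 0, E_y = 0, F_x = 0, F_y = 0, G_x = 40/3, G_y = 0
EG - F^2 = 400/9;  g^inv = (9/400) * [[100/9, 0], [0, 4]]
first-kind symbols [ij,l] = (1/2)(d_i g_jl + d_j g_il - d_l g_ij): [xx,x] = E_x/2 = 0, [xx,y] = F_x - E_y/2 = 0, [xy,x] = E_y/2 = 0, [xy,y] = G_x/2 = 20/3, [yy,x] = F_y - G_x/2 = -20/3, [yy,y] = G_y/2 = 0
Gamma^x_ij = (G*[ij,x] - F*[ij,y])/(EG - F^2), Gamma^y_ij = (E*[ij,y] - F*[ij,x])/(EG - F^2)

Answer: Gamma_xxx = 0, Gamma_xxy = 0, Gamma_xyy = -5/3, Gamma_yxx = 0, Gamma_yxy = 3/5, Gamma_yyy = 0


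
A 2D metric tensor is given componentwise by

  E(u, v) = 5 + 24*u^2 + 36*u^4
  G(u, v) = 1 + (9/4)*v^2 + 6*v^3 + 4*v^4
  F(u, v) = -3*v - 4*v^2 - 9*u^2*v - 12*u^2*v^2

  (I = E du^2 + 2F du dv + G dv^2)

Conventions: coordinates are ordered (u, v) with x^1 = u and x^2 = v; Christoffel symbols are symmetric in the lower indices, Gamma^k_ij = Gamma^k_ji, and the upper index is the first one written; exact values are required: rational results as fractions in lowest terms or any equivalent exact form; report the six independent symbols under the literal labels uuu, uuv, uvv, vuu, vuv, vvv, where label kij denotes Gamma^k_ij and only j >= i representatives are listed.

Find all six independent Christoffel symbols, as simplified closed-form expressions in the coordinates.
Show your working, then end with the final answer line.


E = 5 + 24*u^2 + 36*u^4; F = -3*v - 4*v^2 - 9*u^2*v - 12*u^2*v^2; G = 1 + (9/4)*v^2 + 6*v^3 + 4*v^4
Gamma^k_ij = (1/2) g^{kl} (d_i g_jl + d_j g_il - d_l g_ij), with g^inv = (1/(EG-F^2)) [[G, -F], [-F, E]]
first partials: E_u = 48*u + 144*u^3, E_v = 0, F_u = -18*u*v - 24*u*v^2, F_v = -3 - 8*v - 9*u^2 - 24*u^2*v, G_u = 0, G_v = (9/2)*v + 18*v^2 + 16*v^3
D = EG - F^2 = 5 + (9/4)*v^2 + 24*u^2 + 6*v^3 + 4*v^4 + 36*u^4
expanded: Gamma^u_uu = (G E_u - 2F F_u + F E_v)/(2D), Gamma^u_uv = (G E_v - F G_u)/(2D), Gamma^u_vv = (2G F_v - G G_u - F G_v)/(2D), Gamma^v_uu = (2E F_u - E E_v - F E_u)/(2D), Gamma^v_uv = (E G_u - F E_v)/(2D), Gamma^v_vv = (E G_v - 2F F_v + F G_u)/(2D); substitute and cancel common factors

Answer: Gamma_uuu = (288*u^3 + 96*u)/(144*u^4 + 96*u^2 + 16*v^4 + 24*v^3 + 9*v^2 + 20), Gamma_uuv = 0, Gamma_uvv = (-96*u^2*v - 36*u^2 - 32*v - 12)/(144*u^4 + 96*u^2 + 16*v^4 + 24*v^3 + 9*v^2 + 20), Gamma_vuu = (-96*u*v^2 - 72*u*v)/(144*u^4 + 96*u^2 + 16*v^4 + 24*v^3 + 9*v^2 + 20), Gamma_vuv = 0, Gamma_vvv = (32*v^3 + 36*v^2 + 9*v)/(144*u^4 + 96*u^2 + 16*v^4 + 24*v^3 + 9*v^2 + 20)


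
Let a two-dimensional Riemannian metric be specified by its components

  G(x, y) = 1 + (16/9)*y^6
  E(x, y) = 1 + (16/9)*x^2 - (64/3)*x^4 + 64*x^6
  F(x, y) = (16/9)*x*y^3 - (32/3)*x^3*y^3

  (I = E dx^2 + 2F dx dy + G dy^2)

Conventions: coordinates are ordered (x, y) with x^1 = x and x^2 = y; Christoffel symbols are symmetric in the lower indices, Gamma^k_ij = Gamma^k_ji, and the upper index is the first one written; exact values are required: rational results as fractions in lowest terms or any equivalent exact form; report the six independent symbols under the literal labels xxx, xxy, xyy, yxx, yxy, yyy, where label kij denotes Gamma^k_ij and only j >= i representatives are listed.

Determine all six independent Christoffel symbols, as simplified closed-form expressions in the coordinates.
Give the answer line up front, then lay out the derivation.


Answer: Gamma_xxx = (1728*x^5 - 384*x^3 + 16*x)/(576*x^6 - 192*x^4 + 16*x^2 + 16*y^6 + 9), Gamma_xxy = 0, Gamma_xyy = (-288*x^3*y^2 + 48*x*y^2)/(576*x^6 - 192*x^4 + 16*x^2 + 16*y^6 + 9), Gamma_yxx = (-288*x^2*y^3 + 16*y^3)/(576*x^6 - 192*x^4 + 16*x^2 + 16*y^6 + 9), Gamma_yxy = 0, Gamma_yyy = 48*y^5/(576*x^6 - 192*x^4 + 16*x^2 + 16*y^6 + 9)

E = 1 + (16/9)*x^2 - (64/3)*x^4 + 64*x^6; F = (16/9)*x*y^3 - (32/3)*x^3*y^3; G = 1 + (16/9)*y^6
Gamma^k_ij = (1/2) g^{kl} (d_i g_jl + d_j g_il - d_l g_ij), with g^inv = (1/(EG-F^2)) [[G, -F], [-F, E]]
first partials: E_x = (32/9)*x - (256/3)*x^3 + 384*x^5, E_y = 0, F_x = (16/9)*y^3 - 32*x^2*y^3, F_y = (16/3)*x*y^2 - 32*x^3*y^2, G_x = 0, G_y = (32/3)*y^5
D = EG - F^2 = 1 + (16/9)*x^2 - (64/3)*x^4 + (16/9)*y^6 + 64*x^6
expanded: Gamma^x_xx = (G E_x - 2F F_x + F E_y)/(2D), Gamma^x_xy = (G E_y - F G_x)/(2D), Gamma^x_yy = (2G F_y - G G_x - F G_y)/(2D), Gamma^y_xx = (2E F_x - E E_y - F E_x)/(2D), Gamma^y_xy = (E G_x - F E_y)/(2D), Gamma^y_yy = (E G_y - 2F F_y + F G_x)/(2D); substitute and cancel common factors


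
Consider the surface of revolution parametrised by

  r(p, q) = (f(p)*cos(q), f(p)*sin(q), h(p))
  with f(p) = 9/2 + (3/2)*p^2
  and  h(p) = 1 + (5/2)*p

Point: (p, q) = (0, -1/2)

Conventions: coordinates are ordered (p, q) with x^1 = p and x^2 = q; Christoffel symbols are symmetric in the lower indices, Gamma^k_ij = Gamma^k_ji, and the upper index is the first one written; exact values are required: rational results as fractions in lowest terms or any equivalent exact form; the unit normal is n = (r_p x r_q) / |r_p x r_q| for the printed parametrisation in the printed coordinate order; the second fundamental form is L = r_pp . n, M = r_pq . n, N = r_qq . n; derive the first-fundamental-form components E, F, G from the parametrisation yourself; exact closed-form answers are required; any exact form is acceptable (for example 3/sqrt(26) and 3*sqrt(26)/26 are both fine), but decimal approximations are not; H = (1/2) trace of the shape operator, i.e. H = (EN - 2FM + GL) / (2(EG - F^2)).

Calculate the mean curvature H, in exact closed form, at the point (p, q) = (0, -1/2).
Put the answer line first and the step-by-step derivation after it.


Answer: H = -29/225

f = 9/2, f' = 0, f'' = 3, h' = 5/2, h'' = 0
E = 25/4, F = 0, G = 81/4; answer radicand W^2 = 25/4
unnormalised second-form numerators: l = -15/2, m = 0, n = 45/4; L = l/sqrt(25/4), and similarly M = m/sqrt(W^2), N = n/sqrt(W^2)
H = (E*n - 2*F*m + G*l) / (2*(EG - F^2)*sqrt(W^2)); E*n - 2*F*m + G*l = -1305/16, EG - F^2 = 2025/16, so H = (-29/90)/sqrt(25/4)


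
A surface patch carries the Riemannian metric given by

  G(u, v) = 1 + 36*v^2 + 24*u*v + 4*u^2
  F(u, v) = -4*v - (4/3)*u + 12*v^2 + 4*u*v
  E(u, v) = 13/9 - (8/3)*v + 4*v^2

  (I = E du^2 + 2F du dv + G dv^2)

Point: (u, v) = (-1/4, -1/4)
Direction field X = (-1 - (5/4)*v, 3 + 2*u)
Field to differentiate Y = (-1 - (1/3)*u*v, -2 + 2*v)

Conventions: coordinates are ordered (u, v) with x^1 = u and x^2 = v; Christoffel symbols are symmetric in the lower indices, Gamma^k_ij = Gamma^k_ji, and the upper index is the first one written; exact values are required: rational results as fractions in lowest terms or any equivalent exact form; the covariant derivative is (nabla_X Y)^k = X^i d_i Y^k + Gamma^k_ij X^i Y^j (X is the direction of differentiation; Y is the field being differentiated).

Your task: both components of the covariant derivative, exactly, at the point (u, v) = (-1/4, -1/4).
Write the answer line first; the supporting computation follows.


Answer: (nabla_X Y)^u = 322481/43968, (nabla_X Y)^v = 3965/229

E = 85/36, F = 7/3, G = 5 at the point
E_u = 0, E_v = -14/3, F_u = -7/3, F_v = -11, G_u = -8, G_v = -24
EG - F^2 = 229/36;  g^inv = (36/229) * [[5, -7/3], [-7/3, 85/36]]
first-kind symbols [ij,l] = (1/2)(d_i g_jl + d_j g_il - d_l g_ij): [uu,u] = E_u/2 = 0, [uu,v] = F_u - E_v/2 = 0, [uv,u] = E_v/2 = -7/3, [uv,v] = G_u/2 = -4, [vv,u] = F_v - G_u/2 = -7, [vv,v] = G_v/2 = -12
Gamma^u_ij = (G*[ij,u] - F*[ij,v])/(EG - F^2), Gamma^v_ij = (E*[ij,v] - F*[ij,u])/(EG - F^2)
Gamma_uuu = 0, Gamma_uuv = -84/229, Gamma_uvv = -252/229, Gamma_vuu = 0, Gamma_vuv = -144/229, Gamma_vvv = -432/229
X = (-11/16, 5/2), Y = (-49/48, -5/2) at the point


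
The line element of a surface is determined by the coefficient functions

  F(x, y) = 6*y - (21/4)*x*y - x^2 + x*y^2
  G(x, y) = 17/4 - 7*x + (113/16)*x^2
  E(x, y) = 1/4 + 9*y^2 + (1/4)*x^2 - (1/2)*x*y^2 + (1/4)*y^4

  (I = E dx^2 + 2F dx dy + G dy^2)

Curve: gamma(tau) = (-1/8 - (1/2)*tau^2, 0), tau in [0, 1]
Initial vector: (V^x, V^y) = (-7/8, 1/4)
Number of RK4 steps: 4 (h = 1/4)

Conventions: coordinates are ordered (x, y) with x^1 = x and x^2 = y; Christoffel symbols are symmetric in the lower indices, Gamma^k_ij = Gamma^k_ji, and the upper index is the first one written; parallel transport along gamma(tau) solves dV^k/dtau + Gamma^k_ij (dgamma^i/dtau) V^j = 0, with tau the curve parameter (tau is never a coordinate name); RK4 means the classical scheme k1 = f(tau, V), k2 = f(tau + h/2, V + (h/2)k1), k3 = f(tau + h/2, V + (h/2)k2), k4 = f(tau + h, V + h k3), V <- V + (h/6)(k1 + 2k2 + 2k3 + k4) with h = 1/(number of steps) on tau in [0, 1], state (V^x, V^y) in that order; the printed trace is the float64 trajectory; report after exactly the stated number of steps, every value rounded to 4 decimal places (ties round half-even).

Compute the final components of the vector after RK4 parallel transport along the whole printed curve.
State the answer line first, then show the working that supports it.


Answer: V^x = -0.7990, V^y = 0.1389

gamma'(tau) = (-tau, 0); f(tau, V)^k = -Gamma^k_ij(gamma(tau)) gamma'^i(tau) V^j; h = 1/4; intermediate values shown to 6 dp
curve data and Christoffel symbols at the stage parameters:
  tau = 0.000000: gamma = (-0.125000, 0.000000), gamma' = (0.000000, 0.000000); Gamma_xxx = -0.120160, Gamma_xxy = -0.051527, Gamma_xyy = 43.484910, Gamma_yxx = 0.047394, Gamma_yxy = -0.837311, Gamma_yyy = 0.129781
  tau = 0.125000: gamma = (-0.132812, 0.000000), gamma' = (-0.125000, 0.000000); Gamma_xxx = -0.127068, Gamma_xxy = -0.058024, Gamma_xyy = 43.779062, Gamma_yxx = 0.049655, Gamma_yxy = -0.836876, Gamma_yyy = 0.145586
  tau = 0.250000: gamma = (-0.156250, 0.000000), gamma' = (-0.250000, 0.000000); Gamma_xxx = -0.147188, Gamma_xxy = -0.079590, Gamma_xyy = 44.625120, Gamma_yxx = 0.056000, Gamma_yxy = -0.834901, Gamma_yyy = 0.197507
  tau = 0.375000: gamma = (-0.195312, 0.000000), gamma' = (-0.375000, 0.000000); Gamma_xxx = -0.178552, Gamma_xxy = -0.121948, Gamma_xyy = 45.913095, Gamma_yxx = 0.065201, Gamma_yxy = -0.829689, Gamma_yyy = 0.297531
  tau = 0.500000: gamma = (-0.250000, 0.000000), gamma' = (-0.500000, 0.000000); Gamma_xxx = -0.217527, Gamma_xxy = -0.192785, Gamma_xyy = 47.461296, Gamma_yxx = 0.075512, Gamma_yxy = -0.819336, Gamma_yyy = 0.460510
  tau = 0.625000: gamma = (-0.320312, 0.000000), gamma' = (-0.625000, 0.000000); Gamma_xxx = -0.258836, Gamma_xxy = -0.298771, Gamma_xyy = 49.030892, Gamma_yxx = 0.085089, Gamma_yxy = -0.802691, Gamma_yyy = 0.697064
  tau = 0.750000: gamma = (-0.406250, 0.000000), gamma' = (-0.750000, 0.000000); Gamma_xxx = -0.296314, Gamma_xxy = -0.441964, Gamma_xyy = 50.360660, Gamma_yxx = 0.092453, Gamma_yxy = -0.779976, Gamma_yyy = 1.006313
  tau = 0.875000: gamma = (-0.507812, 0.000000), gamma' = (-0.875000, 0.000000); Gamma_xxx = -0.324311, Gamma_xxy = -0.617251, Gamma_xyy = 51.217444, Gamma_yxx = 0.096821, Gamma_yxy = -0.752718, Gamma_yyy = 1.372090
  tau = 1.000000: gamma = (-0.625000, 0.000000), gamma' = (-1.000000, 0.000000); Gamma_xxx = -0.339137, Gamma_xxy = -0.812453, Gamma_xyy = 51.444113, Gamma_yxx = 0.098168, Gamma_yxy = -0.723083, Gamma_yyy = 1.765261
step 0: V^x = -0.8750, V^y = 0.2500
step 1: k1 = (0.000000, 0.000000), k2 = (0.012085, -0.031583), k3 = (0.012089, -0.031161), k4 = (0.027267, -0.062763); V <- V + (h/6)(k1 + 2k2 + 2k3 + k4): V^x = -0.8718, V^y = 0.2422
step 2: k1 = (0.027263, -0.062750), k2 = (0.047433, -0.094136), k3 = (0.047444, -0.092854), k4 = (0.072431, -0.122164); V <- V + (h/6)(k1 + 2k2 + 2k3 + k4): V^x = -0.8598, V^y = 0.2189
step 3: k1 = (0.072416, -0.122126), k2 = (0.099606, -0.147387), k3 = (0.099646, -0.145622), k4 = (0.125057, -0.164628); V <- V + (h/6)(k1 + 2k2 + 2k3 + k4): V^x = -0.8350, V^y = 0.1825
step 4: k1 = (0.125062, -0.164657), k2 = (0.145048, -0.176058), k3 = (0.145109, -0.174908), k4 = (0.158112, -0.178752); V <- V + (h/6)(k1 + 2k2 + 2k3 + k4): V^x = -0.7990, V^y = 0.1389


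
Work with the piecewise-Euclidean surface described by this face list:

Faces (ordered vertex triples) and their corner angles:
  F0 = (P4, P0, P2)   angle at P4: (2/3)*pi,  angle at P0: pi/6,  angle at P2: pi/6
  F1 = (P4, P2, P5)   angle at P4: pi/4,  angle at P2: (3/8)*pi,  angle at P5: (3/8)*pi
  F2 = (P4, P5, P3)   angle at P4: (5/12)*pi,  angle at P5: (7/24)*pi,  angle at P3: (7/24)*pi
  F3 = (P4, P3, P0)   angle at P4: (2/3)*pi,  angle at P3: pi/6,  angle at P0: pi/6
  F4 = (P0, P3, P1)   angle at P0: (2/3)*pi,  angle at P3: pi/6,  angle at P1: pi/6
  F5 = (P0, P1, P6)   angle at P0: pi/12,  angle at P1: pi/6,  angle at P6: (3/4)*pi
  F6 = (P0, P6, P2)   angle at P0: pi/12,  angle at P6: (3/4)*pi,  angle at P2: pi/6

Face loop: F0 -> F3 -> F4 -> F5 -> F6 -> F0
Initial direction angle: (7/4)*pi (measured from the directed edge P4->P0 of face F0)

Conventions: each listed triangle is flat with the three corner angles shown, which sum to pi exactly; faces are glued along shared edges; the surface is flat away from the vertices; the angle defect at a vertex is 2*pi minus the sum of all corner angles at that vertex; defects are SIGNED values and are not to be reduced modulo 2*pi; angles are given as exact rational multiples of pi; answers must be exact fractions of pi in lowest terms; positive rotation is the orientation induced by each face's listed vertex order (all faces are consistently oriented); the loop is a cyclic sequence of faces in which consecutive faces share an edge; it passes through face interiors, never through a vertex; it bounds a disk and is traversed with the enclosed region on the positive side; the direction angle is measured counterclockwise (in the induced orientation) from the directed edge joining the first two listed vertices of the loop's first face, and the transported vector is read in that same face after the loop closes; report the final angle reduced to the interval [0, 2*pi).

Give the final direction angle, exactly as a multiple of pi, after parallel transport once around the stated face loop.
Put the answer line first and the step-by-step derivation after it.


Answer: final direction angle = (7/12)*pi

enclosed vertex P0: corner angles sum to (7/6)*pi, defect = 2*pi - (7/6)*pi = (5/6)*pi
final direction = starting direction + enclosed defect total, reduced mod 2*pi (induced orientation)
final angle = (7/4)*pi + (5/6)*pi = (7/12)*pi (mod 2*pi)


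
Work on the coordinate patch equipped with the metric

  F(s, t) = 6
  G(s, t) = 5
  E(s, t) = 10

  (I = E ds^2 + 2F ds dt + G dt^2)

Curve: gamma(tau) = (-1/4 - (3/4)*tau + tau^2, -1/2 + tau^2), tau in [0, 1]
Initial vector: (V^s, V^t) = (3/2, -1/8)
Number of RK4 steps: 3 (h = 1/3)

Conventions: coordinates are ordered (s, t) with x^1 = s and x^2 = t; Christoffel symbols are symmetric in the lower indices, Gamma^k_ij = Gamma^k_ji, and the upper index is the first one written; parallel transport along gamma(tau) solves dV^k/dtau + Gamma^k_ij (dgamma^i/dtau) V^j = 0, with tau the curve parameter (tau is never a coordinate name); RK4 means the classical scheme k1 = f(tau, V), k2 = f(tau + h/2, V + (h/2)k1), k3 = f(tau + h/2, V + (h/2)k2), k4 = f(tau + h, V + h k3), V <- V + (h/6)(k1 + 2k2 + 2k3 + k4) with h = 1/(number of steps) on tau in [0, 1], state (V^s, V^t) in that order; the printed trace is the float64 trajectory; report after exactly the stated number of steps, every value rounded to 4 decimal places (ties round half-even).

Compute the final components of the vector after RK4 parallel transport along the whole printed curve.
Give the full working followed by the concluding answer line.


gamma'(tau) = (-3/4 + 2*tau, 2*tau); f(tau, V)^k = -Gamma^k_ij(gamma(tau)) gamma'^i(tau) V^j; h = 1/3; intermediate values shown to 6 dp
curve data and Christoffel symbols at the stage parameters:
  tau = 0.000000: gamma = (-0.250000, -0.500000), gamma' = (-0.750000, 0.000000); Gamma_sss = 0.000000, Gamma_sst = 0.000000, Gamma_stt = 0.000000, Gamma_tss = 0.000000, Gamma_tst = 0.000000, Gamma_ttt = 0.000000
  tau = 0.166667: gamma = (-0.347222, -0.472222), gamma' = (-0.416667, 0.333333); Gamma_sss = 0.000000, Gamma_sst = 0.000000, Gamma_stt = 0.000000, Gamma_tss = 0.000000, Gamma_tst = 0.000000, Gamma_ttt = 0.000000
  tau = 0.333333: gamma = (-0.388889, -0.388889), gamma' = (-0.083333, 0.666667); Gamma_sss = 0.000000, Gamma_sst = 0.000000, Gamma_stt = 0.000000, Gamma_tss = 0.000000, Gamma_tst = 0.000000, Gamma_ttt = 0.000000
  tau = 0.500000: gamma = (-0.375000, -0.250000), gamma' = (0.250000, 1.000000); Gamma_sss = 0.000000, Gamma_sst = 0.000000, Gamma_stt = 0.000000, Gamma_tss = 0.000000, Gamma_tst = 0.000000, Gamma_ttt = 0.000000
  tau = 0.666667: gamma = (-0.305556, -0.055556), gamma' = (0.583333, 1.333333); Gamma_sss = 0.000000, Gamma_sst = 0.000000, Gamma_stt = 0.000000, Gamma_tss = 0.000000, Gamma_tst = 0.000000, Gamma_ttt = 0.000000
  tau = 0.833333: gamma = (-0.180556, 0.194444), gamma' = (0.916667, 1.666667); Gamma_sss = 0.000000, Gamma_sst = 0.000000, Gamma_stt = 0.000000, Gamma_tss = 0.000000, Gamma_tst = 0.000000, Gamma_ttt = 0.000000
  tau = 1.000000: gamma = (0.000000, 0.500000), gamma' = (1.250000, 2.000000); Gamma_sss = 0.000000, Gamma_sst = 0.000000, Gamma_stt = 0.000000, Gamma_tss = 0.000000, Gamma_tst = 0.000000, Gamma_ttt = 0.000000
step 0: V^s = 1.5000, V^t = -0.1250
step 1: k1 = (0.000000, 0.000000), k2 = (0.000000, 0.000000), k3 = (0.000000, 0.000000), k4 = (0.000000, 0.000000); V <- V + (h/6)(k1 + 2k2 + 2k3 + k4): V^s = 1.5000, V^t = -0.1250
step 2: k1 = (0.000000, 0.000000), k2 = (0.000000, 0.000000), k3 = (0.000000, 0.000000), k4 = (0.000000, 0.000000); V <- V + (h/6)(k1 + 2k2 + 2k3 + k4): V^s = 1.5000, V^t = -0.1250
step 3: k1 = (0.000000, 0.000000), k2 = (0.000000, 0.000000), k3 = (0.000000, 0.000000), k4 = (0.000000, 0.000000); V <- V + (h/6)(k1 + 2k2 + 2k3 + k4): V^s = 1.5000, V^t = -0.1250

Answer: V^s = 1.5000, V^t = -0.1250


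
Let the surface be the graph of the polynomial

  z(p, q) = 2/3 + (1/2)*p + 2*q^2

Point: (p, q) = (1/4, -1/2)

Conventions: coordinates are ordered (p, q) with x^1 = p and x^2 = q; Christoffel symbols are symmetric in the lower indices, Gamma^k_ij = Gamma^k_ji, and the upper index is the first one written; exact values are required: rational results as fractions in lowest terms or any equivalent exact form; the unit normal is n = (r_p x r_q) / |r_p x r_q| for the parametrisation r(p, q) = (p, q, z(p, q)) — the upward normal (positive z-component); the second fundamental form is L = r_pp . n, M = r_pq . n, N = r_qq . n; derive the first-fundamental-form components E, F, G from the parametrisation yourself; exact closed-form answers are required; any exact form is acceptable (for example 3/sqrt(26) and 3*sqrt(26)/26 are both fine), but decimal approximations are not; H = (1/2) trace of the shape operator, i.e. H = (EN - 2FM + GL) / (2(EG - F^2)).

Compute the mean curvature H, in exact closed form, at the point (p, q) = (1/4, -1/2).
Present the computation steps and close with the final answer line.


z_p = 1/2, z_q = -2, z_pp = 0, z_pq = 0, z_qq = 4
E = 5/4, F = -1, G = 5; answer radicand W^2 = 21/4
unnormalised second-form numerators: l = 0, m = 0, n = 4; L = l/sqrt(21/4), and similarly M = m/sqrt(W^2), N = n/sqrt(W^2)
H = (E*n - 2*F*m + G*l) / (2*(EG - F^2)*sqrt(W^2)); E*n - 2*F*m + G*l = 5, EG - F^2 = 21/4, so H = (10/21)/sqrt(21/4)

Answer: H = 20*sqrt(21)/441


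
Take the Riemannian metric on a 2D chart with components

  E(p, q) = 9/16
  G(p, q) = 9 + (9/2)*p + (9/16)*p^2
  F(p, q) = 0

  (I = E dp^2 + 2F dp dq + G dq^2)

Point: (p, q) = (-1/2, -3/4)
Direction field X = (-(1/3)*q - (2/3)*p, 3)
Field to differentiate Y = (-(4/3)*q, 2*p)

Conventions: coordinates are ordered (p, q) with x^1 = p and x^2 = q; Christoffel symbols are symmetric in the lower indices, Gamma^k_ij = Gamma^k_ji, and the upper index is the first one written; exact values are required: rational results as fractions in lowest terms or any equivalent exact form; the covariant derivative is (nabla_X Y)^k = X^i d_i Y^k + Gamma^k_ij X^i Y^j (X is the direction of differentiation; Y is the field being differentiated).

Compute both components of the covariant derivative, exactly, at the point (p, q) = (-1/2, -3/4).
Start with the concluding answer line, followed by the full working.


Answer: (nabla_X Y)^p = 13/2, (nabla_X Y)^q = 13/7

E = 9/16, F = 0, G = 441/64 at the point
E_p = 0, E_q = 0, F_p = 0, F_q = 0, G_p = 63/16, G_q = 0
EG - F^2 = 3969/1024;  g^inv = (1024/3969) * [[441/64, 0], [0, 9/16]]
first-kind symbols [ij,l] = (1/2)(d_i g_jl + d_j g_il - d_l g_ij): [pp,p] = E_p/2 = 0, [pp,q] = F_p - E_q/2 = 0, [pq,p] = E_q/2 = 0, [pq,q] = G_p/2 = 63/32, [qq,p] = F_q - G_p/2 = -63/32, [qq,q] = G_q/2 = 0
Gamma^p_ij = (G*[ij,p] - F*[ij,q])/(EG - F^2), Gamma^q_ij = (E*[ij,q] - F*[ij,p])/(EG - F^2)
Gamma_ppp = 0, Gamma_ppq = 0, Gamma_pqq = -7/2, Gamma_qpp = 0, Gamma_qpq = 2/7, Gamma_qqq = 0
X = (7/12, 3), Y = (1, -1) at the point
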